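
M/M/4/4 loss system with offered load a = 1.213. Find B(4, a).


B(c,a) = (a^c/c!) / Σ_{k=0}^{c} a^k/k!
a^4/4! = 0.090205
Σ terms (k=0..4): 1.00000 + 1.21300 + 0.73568 + 0.29746 + 0.09021 = 3.336352
B = 0.090205/3.336352 = 0.027037

Final: 0.027037


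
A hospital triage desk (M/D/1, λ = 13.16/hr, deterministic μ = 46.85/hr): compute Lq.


ρ = 13.16/46.85 = 0.2809
M/D/1: Lq = ρ²/(2(1−ρ)) = 0.07890/(2·0.7191) = 0.05486

Final: 0.05486


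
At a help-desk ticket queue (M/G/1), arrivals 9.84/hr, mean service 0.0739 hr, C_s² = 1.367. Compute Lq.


ρ = λ·E[S] = 9.84·0.0739 = 0.7272
Lq = ρ²(1+C_s²)/(2(1−ρ)) = 0.5288·(1+1.367)/(2·0.2728)
= 0.5288·2.3670/0.5456 = 2.29385

Final: 2.29385


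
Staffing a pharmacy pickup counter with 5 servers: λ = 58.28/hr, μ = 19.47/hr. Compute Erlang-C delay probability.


a = λ/μ = 2.9933; ρ = a/5 = 0.5987
P₀ = 0.046997 (from M/M/c formula)
C(c,a) = [a^c/(c!(1−ρ))]·P₀ = [240.30785/(120·0.4013)]·0.046997
= 4.98976·0.046997 = 0.234501

Final: 0.234501


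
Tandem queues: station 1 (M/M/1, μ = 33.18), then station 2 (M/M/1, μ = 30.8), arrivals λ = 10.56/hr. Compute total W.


Each node sees arrival rate λ = 10.56/hr (tandem ⇒ throughput preserved).
W₁ = 1/(μ₁−λ) = 1/(33.18−10.56) = 0.04421 hr
W₂ = 1/(μ₂−λ) = 1/(30.8−10.56) = 0.04941 hr
W_total = W₁ + W₂ = 0.04421 + 0.04941 = 0.09362 hr

Final: 0.09362 hr


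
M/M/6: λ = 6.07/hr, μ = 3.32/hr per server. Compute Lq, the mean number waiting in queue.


a = λ/μ = 1.8283; ρ = a/6 = 0.3047
P₀ = 0.160547
Lq = P₀·a^c·ρ / (c!·(1−ρ)²) = 0.160547·37.35112·0.3047/(720·0.48342)
= 0.005250

Final: 0.005250


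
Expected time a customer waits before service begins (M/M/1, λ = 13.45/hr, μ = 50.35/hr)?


ρ = 13.45/50.35 = 0.2671
Wq = ρ/(μ−λ) = 0.2671/(50.35 − 13.45) = 0.2671/36.90 = 0.007239 hr

Final: 0.007239 hr


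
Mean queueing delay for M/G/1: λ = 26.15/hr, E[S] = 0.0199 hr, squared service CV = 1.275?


ρ = λ·E[S] = 26.15·0.0199 = 0.5204
E[S²] = E[S]²(1+C_s²) = 0.0199²·(1+1.275) = 0.0009009
Wq = λ·E[S²]/(2(1−ρ)) = 26.15·0.0009009/(2·0.4796) = 0.02456 hr

Final: 0.02456 hr


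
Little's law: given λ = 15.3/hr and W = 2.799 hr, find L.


L = λW = 15.3·2.799 = 42.8247

Final: 42.8247


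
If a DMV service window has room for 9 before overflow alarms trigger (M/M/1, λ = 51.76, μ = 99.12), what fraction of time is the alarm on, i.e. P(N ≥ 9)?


ρ = 51.76/99.12 = 0.5222
P(N ≥ n) = ρ^n = 0.5222^9 = 0.002887

Final: 0.002887


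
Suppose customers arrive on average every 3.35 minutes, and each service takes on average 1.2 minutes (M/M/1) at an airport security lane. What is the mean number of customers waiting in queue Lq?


λ = 60/3.35 = 17.9104 /hr
μ = 60/1.2 = 50.0000 /hr
ρ = λ/μ = 17.9104/50.0000 = 0.3582
Lq = ρ²/(1−ρ) = 0.1283/0.6418 = 0.1999

Final: 0.1999


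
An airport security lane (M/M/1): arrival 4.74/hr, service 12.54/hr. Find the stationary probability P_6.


ρ = 4.74/12.54 = 0.3780
P_n = (1−ρ)·ρ^n = (1 − 0.3780)·0.3780^6 = 0.6220·0.002917 = 0.001814

Final: 0.001814


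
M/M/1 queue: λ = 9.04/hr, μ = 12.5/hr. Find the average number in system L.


ρ = λ/μ = 9.04/12.5 = 0.7232
L = ρ/(1−ρ) = 0.7232/(1 − 0.7232) = 0.7232/0.2768 = 2.6127

Final: 2.6127


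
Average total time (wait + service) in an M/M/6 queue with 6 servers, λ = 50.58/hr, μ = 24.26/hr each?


a = 2.0849; ρ = 0.3475; P₀ = 0.124081
Lq = P₀·a^c·ρ/(c!(1−ρ)²) = 0.01155
Wq = Lq/λ = 0.01155/50.58 = 0.0002284 hr
W = Wq + 1/μ = 0.0002284 + 0.04122 = 0.04145 hr

Final: 0.04145 hr


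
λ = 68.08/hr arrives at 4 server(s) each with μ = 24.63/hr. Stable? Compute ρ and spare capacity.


Total capacity cμ = 4·24.63 = 98.52/hr
ρ = λ/(cμ) = 68.08/98.52 = 0.6910
Stable ⇔ ρ < 1: YES
Spare capacity = cμ − λ = 98.52 − 68.08 = 30.44/hr

Final: ρ = 0.6910; stable; margin = 30.44/hr


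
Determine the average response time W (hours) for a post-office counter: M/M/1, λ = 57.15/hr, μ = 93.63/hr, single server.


W = 1/(μ−λ) = 1/(93.63 − 57.15) = 1/36.48 = 0.02741 hr

Final: 0.02741 hr


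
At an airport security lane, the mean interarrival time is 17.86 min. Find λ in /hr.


λ = 1/(interarrival time) in consistent units.
1 hour = 60 min, so λ = 60/17.86 = 3.3595 per hour

Final: 3.3595 /hr


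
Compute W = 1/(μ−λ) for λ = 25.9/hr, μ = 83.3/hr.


W = 1/(μ−λ) = 1/(83.3 − 25.9) = 1/57.40 = 0.01742 hr

Final: 0.01742 hr


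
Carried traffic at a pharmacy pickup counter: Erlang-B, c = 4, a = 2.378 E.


B(4,2.378) = 0.136251 (Erlang-B)
Carried load = a(1 − B) = 2.378·(1 − 0.136251) = 2.378·0.863749 = 2.0540 E

Final: 2.0540 Erlangs


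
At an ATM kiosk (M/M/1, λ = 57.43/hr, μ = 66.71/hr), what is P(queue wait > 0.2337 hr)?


ρ = 57.43/66.71 = 0.8609
P(Wq > t) = ρ·e^{−(μ−λ)t} = 0.8609·e^{−2.1687}
= 0.8609·0.114322 = 0.098419

Final: 0.098419


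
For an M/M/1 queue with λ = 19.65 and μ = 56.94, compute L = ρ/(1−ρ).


ρ = λ/μ = 19.65/56.94 = 0.3451
L = ρ/(1−ρ) = 0.3451/(1 − 0.3451) = 0.3451/0.6549 = 0.5270

Final: 0.5270


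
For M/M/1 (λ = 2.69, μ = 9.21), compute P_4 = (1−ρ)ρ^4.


ρ = 2.69/9.21 = 0.2921
P_n = (1−ρ)·ρ^n = (1 − 0.2921)·0.2921^4 = 0.7079·0.007277 = 0.005152

Final: 0.005152


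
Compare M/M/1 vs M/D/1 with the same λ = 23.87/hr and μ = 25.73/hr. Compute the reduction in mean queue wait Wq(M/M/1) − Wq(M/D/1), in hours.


ρ = 23.87/25.73 = 0.9277
Wq(M/M/1) = ρ/(μ−λ) = 0.9277/1.86 = 0.49877 hr
Wq(M/D/1) = ρ/(2(μ−λ)) = 0.24938 hr
Savings = 0.49877 − 0.24938 = 0.24938 hr

Final: 0.24938 hr


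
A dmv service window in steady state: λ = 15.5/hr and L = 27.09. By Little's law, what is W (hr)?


W = L/λ = 27.09/15.5 = 1.7477 hr

Final: 1.7477 hr


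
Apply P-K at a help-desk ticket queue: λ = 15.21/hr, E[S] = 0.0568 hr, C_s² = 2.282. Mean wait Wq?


ρ = λ·E[S] = 15.21·0.0568 = 0.8639
E[S²] = E[S]²(1+C_s²) = 0.0568²·(1+2.282) = 0.010589
Wq = λ·E[S²]/(2(1−ρ)) = 15.21·0.010589/(2·0.1361) = 0.59179 hr

Final: 0.59179 hr


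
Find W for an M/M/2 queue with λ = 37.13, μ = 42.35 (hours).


a = 0.8767; ρ = 0.4384; P₀ = 0.390462
Lq = P₀·a^c·ρ/(c!(1−ρ)²) = 0.20856
Wq = Lq/λ = 0.20856/37.13 = 0.005617 hr
W = Wq + 1/μ = 0.005617 + 0.02361 = 0.02923 hr

Final: 0.02923 hr


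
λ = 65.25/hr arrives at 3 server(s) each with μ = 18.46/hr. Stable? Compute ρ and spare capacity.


Total capacity cμ = 3·18.46 = 55.38/hr
ρ = λ/(cμ) = 65.25/55.38 = 1.1782
Stable ⇔ ρ < 1: NO
Spare capacity = cμ − λ = 55.38 − 65.25 = -9.87/hr

Final: ρ = 1.1782; unstable; margin = -9.87/hr


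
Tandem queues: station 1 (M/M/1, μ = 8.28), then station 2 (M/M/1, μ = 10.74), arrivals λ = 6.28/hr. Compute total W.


Each node sees arrival rate λ = 6.28/hr (tandem ⇒ throughput preserved).
W₁ = 1/(μ₁−λ) = 1/(8.28−6.28) = 0.50000 hr
W₂ = 1/(μ₂−λ) = 1/(10.74−6.28) = 0.22422 hr
W_total = W₁ + W₂ = 0.50000 + 0.22422 = 0.72422 hr

Final: 0.72422 hr


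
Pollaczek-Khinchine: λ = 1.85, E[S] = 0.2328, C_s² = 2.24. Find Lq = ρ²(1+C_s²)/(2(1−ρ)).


ρ = λ·E[S] = 1.85·0.2328 = 0.4307
Lq = ρ²(1+C_s²)/(2(1−ρ)) = 0.1855·(1+2.24)/(2·0.5693)
= 0.1855·3.2400/1.1386 = 0.52780

Final: 0.52780


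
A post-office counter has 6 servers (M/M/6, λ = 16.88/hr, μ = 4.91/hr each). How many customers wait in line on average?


a = λ/μ = 3.4379; ρ = a/6 = 0.5730
P₀ = 0.030949
Lq = P₀·a^c·ρ / (c!·(1−ρ)²) = 0.030949·1650.99478·0.5730/(720·0.18235)
= 0.22300

Final: 0.22300


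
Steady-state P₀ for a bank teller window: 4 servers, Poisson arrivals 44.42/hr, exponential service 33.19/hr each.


a = λ/μ = 44.42/33.19 = 1.3384; ρ = a/c = 0.3346
Σ_{k=0}^{3} a^k/k! (terms k=0..3) = 1.00000 + 1.33835 + 0.89560 + 0.39954 = 3.63349
Tail: a^4/(4!(1−ρ)) = 3.20838/(24·0.6654) = 0.20090
P₀ = 1/(3.63349 + 0.20090) = 1/3.83440 = 0.260797

Final: 0.260797


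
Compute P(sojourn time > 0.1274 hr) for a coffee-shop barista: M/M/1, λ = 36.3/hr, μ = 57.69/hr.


W ~ Exponential(μ−λ) for M/M/1.
μ − λ = 57.69 − 36.3 = 21.3900
P(W > t) = e^{−(μ−λ)t} = e^{−2.7251} = 0.065541

Final: 0.065541


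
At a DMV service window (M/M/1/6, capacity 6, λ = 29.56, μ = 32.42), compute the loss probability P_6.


ρ = λ/μ = 29.56/32.42 = 0.9118
P_K = (1−ρ)ρ^K/(1−ρ^(K+1)) = (0.08822·0.574577)/(1 − 0.523890)
= 0.050688/0.476110 = 0.106462

Final: 0.106462


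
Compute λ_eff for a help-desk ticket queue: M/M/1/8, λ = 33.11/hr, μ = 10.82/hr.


ρ = 3.0601; P_K = (1−ρ)ρ^8/(1−ρ^9) = 0.673239
λ_eff = λ(1 − P_K) = 33.11·(1 − 0.673239) = 33.11·0.326761 = 10.8191 /hr

Final: 10.8191 /hr


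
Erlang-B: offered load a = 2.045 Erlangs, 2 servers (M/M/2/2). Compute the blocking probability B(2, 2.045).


B(c,a) = (a^c/c!) / Σ_{k=0}^{c} a^k/k!
a^2/2! = 2.091012
Σ terms (k=0..2): 1.00000 + 2.04500 + 2.09101 = 5.136012
B = 2.091012/5.136012 = 0.407128

Final: 0.407128


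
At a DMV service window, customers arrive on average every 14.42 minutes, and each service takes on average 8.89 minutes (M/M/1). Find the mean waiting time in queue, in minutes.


λ = 60/14.42 = 4.1609 /hr
μ = 60/8.89 = 6.7492 /hr
ρ = λ/μ = 4.1609/6.7492 = 0.6165
Wq = ρ/(μ−λ) = 0.6165/(6.7492−4.1609) = 0.23819 hr
In minutes: 0.23819·60 = 14.292 min

Final: 14.292 min


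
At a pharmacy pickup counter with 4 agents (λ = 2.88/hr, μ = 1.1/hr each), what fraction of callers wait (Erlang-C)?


a = λ/μ = 2.6182; ρ = a/4 = 0.6545
P₀ = 0.063676 (from M/M/c formula)
C(c,a) = [a^c/(c!(1−ρ))]·P₀ = [46.98933/(24·0.3455)]·0.063676
= 5.66757·0.063676 = 0.360890

Final: 0.360890


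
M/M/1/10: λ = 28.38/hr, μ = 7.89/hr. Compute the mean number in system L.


ρ = 28.38/7.89 = 3.5970
L = ρ[1 − (K+1)ρ^K + Kρ^(K+1)] / [(1−ρ)(1−ρ^(K+1))]
Numerator: 3.5970·(1 − 11·362538.287628 + 10·1304035.057398) = 32561213.566291
Denominator: (-2.5970)·(-1304034.057398) = 3386521.905715
L = 32561213.566291/3386521.905715 = 9.6149

Final: 9.6149


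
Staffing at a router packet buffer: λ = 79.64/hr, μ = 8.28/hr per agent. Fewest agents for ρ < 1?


Stability requires cμ > λ ⇔ c > λ/μ.
λ/μ = 79.64/8.28 = 9.6184
Minimum integer c = ⌊9.6184⌋ + 1 = 10
Check: 10·8.28 = 82.80 > 79.64, while 9·8.28 = 74.52 ≤ 79.64

Final: 10 servers


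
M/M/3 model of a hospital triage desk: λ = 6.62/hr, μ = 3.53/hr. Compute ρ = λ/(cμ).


ρ = λ/(cμ) = 6.62/(3·3.53) = 6.62/10.59 = 0.6251

Final: 0.6251


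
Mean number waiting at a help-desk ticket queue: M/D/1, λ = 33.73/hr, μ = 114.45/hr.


ρ = 33.73/114.45 = 0.2947
M/D/1: Lq = ρ²/(2(1−ρ)) = 0.08686/(2·0.7053) = 0.06158

Final: 0.06158


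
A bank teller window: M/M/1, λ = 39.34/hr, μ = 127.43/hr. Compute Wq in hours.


ρ = 39.34/127.43 = 0.3087
Wq = ρ/(μ−λ) = 0.3087/(127.43 − 39.34) = 0.3087/88.09 = 0.003505 hr

Final: 0.003505 hr


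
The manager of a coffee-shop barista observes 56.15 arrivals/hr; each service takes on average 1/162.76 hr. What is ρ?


ρ = λ/μ = 56.15/162.76 = 0.3450

Final: 0.3450


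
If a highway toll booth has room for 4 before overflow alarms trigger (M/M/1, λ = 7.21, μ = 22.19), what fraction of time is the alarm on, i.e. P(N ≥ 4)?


ρ = 7.21/22.19 = 0.3249
P(N ≥ n) = ρ^n = 0.3249^4 = 0.011146

Final: 0.011146


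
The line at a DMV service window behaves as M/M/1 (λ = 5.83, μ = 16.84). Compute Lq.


ρ = 5.83/16.84 = 0.3462
Lq = ρ²/(1−ρ) = 0.1199/0.6538 = 0.1833

Final: 0.1833


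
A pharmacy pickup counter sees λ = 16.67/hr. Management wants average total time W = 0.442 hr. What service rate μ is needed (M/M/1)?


W = 1/(μ−λ) ⇒ μ − λ = 1/W = 1/0.442 = 2.2624
μ = λ + 1/W = 16.67 + 2.2624 = 18.9324 per hr

Final: 18.9324 /hr


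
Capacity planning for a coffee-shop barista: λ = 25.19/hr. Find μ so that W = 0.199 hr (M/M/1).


W = 1/(μ−λ) ⇒ μ − λ = 1/W = 1/0.199 = 5.0251
μ = λ + 1/W = 25.19 + 5.0251 = 30.2151 per hr

Final: 30.2151 /hr


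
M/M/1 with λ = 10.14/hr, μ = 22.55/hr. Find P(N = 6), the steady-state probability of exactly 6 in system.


ρ = 10.14/22.55 = 0.4497
P_n = (1−ρ)·ρ^n = (1 − 0.4497)·0.4497^6 = 0.5503·0.008267 = 0.004550

Final: 0.004550


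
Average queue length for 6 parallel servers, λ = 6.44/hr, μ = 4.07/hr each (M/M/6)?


a = λ/μ = 1.5823; ρ = a/6 = 0.2637
P₀ = 0.205428
Lq = P₀·a^c·ρ / (c!·(1−ρ)²) = 0.205428·15.69455·0.2637/(720·0.54211)
= 0.002178

Final: 0.002178


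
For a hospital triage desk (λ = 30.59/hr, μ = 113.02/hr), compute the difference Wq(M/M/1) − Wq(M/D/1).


ρ = 30.59/113.02 = 0.2707
Wq(M/M/1) = ρ/(μ−λ) = 0.2707/82.43 = 0.003284 hr
Wq(M/D/1) = ρ/(2(μ−λ)) = 0.001642 hr
Savings = 0.003284 − 0.001642 = 0.001642 hr

Final: 0.001642 hr


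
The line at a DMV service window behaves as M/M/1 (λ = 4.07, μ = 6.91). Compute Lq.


ρ = 4.07/6.91 = 0.5890
Lq = ρ²/(1−ρ) = 0.3469/0.4110 = 0.8441

Final: 0.8441


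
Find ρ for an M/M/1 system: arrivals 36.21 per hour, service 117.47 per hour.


ρ = λ/μ = 36.21/117.47 = 0.3082

Final: 0.3082


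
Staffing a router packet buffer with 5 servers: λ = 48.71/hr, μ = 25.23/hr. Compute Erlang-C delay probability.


a = λ/μ = 1.9306; ρ = a/5 = 0.3861
P₀ = 0.144161 (from M/M/c formula)
C(c,a) = [a^c/(c!(1−ρ))]·P₀ = [26.82282/(120·0.6139)]·0.144161
= 0.36412·0.144161 = 0.052492

Final: 0.052492


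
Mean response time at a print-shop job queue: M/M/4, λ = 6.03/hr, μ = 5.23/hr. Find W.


a = 1.1530; ρ = 0.2882; P₀ = 0.314810
Lq = P₀·a^c·ρ/(c!(1−ρ)²) = 0.01319
Wq = Lq/λ = 0.01319/6.03 = 0.002187 hr
W = Wq + 1/μ = 0.002187 + 0.19120 = 0.19339 hr

Final: 0.19339 hr


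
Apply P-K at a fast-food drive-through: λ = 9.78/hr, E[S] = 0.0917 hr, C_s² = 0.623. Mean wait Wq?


ρ = λ·E[S] = 9.78·0.0917 = 0.8968
E[S²] = E[S]²(1+C_s²) = 0.0917²·(1+0.623) = 0.013648
Wq = λ·E[S²]/(2(1−ρ)) = 9.78·0.013648/(2·0.1032) = 0.64684 hr

Final: 0.64684 hr


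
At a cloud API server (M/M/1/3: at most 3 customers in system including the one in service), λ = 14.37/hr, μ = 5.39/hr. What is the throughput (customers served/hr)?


ρ = 2.6660; P_K = (1−ρ)ρ^3/(1−ρ^4) = 0.637532
λ_eff = λ(1 − P_K) = 14.37·(1 − 0.637532) = 14.37·0.362468 = 5.2087 /hr

Final: 5.2087 /hr


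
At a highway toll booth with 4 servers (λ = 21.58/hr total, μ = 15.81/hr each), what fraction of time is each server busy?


ρ = λ/(cμ) = 21.58/(4·15.81) = 21.58/63.24 = 0.3412

Final: 0.3412


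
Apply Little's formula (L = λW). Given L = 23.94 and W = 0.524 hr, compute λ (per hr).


λ = L/W = 23.94/0.524 = 45.6870 /hr

Final: 45.6870 /hr


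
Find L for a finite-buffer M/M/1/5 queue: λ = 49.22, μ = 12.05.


ρ = 49.22/12.05 = 4.0846
L = ρ[1 − (K+1)ρ^K + Kρ^(K+1)] / [(1−ρ)(1−ρ^(K+1))]
Numerator: 4.0846·(1 − 6·1137.032327 + 5·4644.376028) = 66991.018555
Denominator: (-3.0846)·(-4643.376028) = 14323.177340
L = 66991.018555/14323.177340 = 4.6771

Final: 4.6771


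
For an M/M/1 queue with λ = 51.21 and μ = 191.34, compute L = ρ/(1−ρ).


ρ = λ/μ = 51.21/191.34 = 0.2676
L = ρ/(1−ρ) = 0.2676/(1 − 0.2676) = 0.2676/0.7324 = 0.3654

Final: 0.3654


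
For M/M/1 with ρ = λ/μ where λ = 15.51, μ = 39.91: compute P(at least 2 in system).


ρ = 15.51/39.91 = 0.3886
P(N ≥ n) = ρ^n = 0.3886^2 = 0.151029

Final: 0.151029


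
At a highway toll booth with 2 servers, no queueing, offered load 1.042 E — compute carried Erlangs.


B(2,1.042) = 0.210022 (Erlang-B)
Carried load = a(1 − B) = 1.042·(1 − 0.210022) = 1.042·0.789978 = 0.8232 E

Final: 0.8232 Erlangs


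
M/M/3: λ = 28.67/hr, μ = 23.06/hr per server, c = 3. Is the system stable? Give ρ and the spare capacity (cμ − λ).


Total capacity cμ = 3·23.06 = 69.18/hr
ρ = λ/(cμ) = 28.67/69.18 = 0.4144
Stable ⇔ ρ < 1: YES
Spare capacity = cμ − λ = 69.18 − 28.67 = 40.51/hr

Final: ρ = 0.4144; stable; margin = 40.51/hr


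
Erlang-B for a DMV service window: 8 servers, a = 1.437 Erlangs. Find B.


B(c,a) = (a^c/c!) / Σ_{k=0}^{c} a^k/k!
a^8/8! = 0.0004510
Σ terms (k=0..8): 1.00000 + 1.43700 + 1.03248 + 0.49456 + 0.17767 + 0.05106 + 0.01223 + 0.002511 + 0.0004510 = 4.207969
B = 0.0004510/4.207969 = 0.0001072

Final: 0.0001072


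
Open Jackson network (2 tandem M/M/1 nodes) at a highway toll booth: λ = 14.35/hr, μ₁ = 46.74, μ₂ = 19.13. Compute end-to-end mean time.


Each node sees arrival rate λ = 14.35/hr (tandem ⇒ throughput preserved).
W₁ = 1/(μ₁−λ) = 1/(46.74−14.35) = 0.03087 hr
W₂ = 1/(μ₂−λ) = 1/(19.13−14.35) = 0.20921 hr
W_total = W₁ + W₂ = 0.03087 + 0.20921 = 0.24008 hr

Final: 0.24008 hr


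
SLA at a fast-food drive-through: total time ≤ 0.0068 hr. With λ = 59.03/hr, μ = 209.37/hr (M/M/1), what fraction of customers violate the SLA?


W ~ Exponential(μ−λ) for M/M/1.
μ − λ = 209.37 − 59.03 = 150.3400
P(W > t) = e^{−(μ−λ)t} = e^{−1.0223} = 0.359762

Final: 0.359762


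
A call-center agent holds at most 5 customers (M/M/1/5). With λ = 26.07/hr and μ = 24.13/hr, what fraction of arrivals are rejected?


ρ = λ/μ = 26.07/24.13 = 1.0804
P_K = (1−ρ)ρ^K/(1−ρ^(K+1)) = (-0.08040·1.472036)/(1 − 1.590385)
= -0.118349/-0.590385 = 0.200460

Final: 0.200460


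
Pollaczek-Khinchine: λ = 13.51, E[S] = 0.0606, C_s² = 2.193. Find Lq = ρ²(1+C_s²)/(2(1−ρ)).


ρ = λ·E[S] = 13.51·0.0606 = 0.8187
Lq = ρ²(1+C_s²)/(2(1−ρ)) = 0.6703·(1+2.193)/(2·0.1813)
= 0.6703·3.1930/0.3626 = 5.90257

Final: 5.90257


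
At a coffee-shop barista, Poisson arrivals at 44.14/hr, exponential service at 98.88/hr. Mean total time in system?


W = 1/(μ−λ) = 1/(98.88 − 44.14) = 1/54.74 = 0.01827 hr

Final: 0.01827 hr


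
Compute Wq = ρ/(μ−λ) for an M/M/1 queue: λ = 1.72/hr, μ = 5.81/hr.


ρ = 1.72/5.81 = 0.2960
Wq = ρ/(μ−λ) = 0.2960/(5.81 − 1.72) = 0.2960/4.09 = 0.07238 hr

Final: 0.07238 hr


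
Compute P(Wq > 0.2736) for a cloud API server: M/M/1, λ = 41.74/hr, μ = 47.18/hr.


ρ = 41.74/47.18 = 0.8847
P(Wq > t) = ρ·e^{−(μ−λ)t} = 0.8847·e^{−1.4884}
= 0.8847·0.225737 = 0.199709

Final: 0.199709


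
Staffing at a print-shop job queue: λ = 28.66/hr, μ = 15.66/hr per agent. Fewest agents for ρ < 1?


Stability requires cμ > λ ⇔ c > λ/μ.
λ/μ = 28.66/15.66 = 1.8301
Minimum integer c = ⌊1.8301⌋ + 1 = 2
Check: 2·15.66 = 31.32 > 28.66, while 1·15.66 = 15.66 ≤ 28.66

Final: 2 servers


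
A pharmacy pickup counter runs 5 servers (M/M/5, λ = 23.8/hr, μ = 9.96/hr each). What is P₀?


a = λ/μ = 23.8/9.96 = 2.3896; ρ = a/c = 0.4779
Σ_{k=0}^{4} a^k/k! (terms k=0..4) = 1.00000 + 2.38956 + 2.85499 + 2.27406 + 1.35850 = 9.87711
Tail: a^5/(5!(1−ρ)) = 77.90908/(120·0.5221) = 1.24355
P₀ = 1/(9.87711 + 1.24355) = 1/11.12066 = 0.089923

Final: 0.089923


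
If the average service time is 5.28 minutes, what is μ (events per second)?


μ = 1/(service time) in consistent units.
1 second = 0.0166667 min, so μ = 0.0166667/5.28 = 0.003157 per second

Final: 0.003157 /sec


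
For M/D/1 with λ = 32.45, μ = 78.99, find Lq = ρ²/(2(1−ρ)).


ρ = 32.45/78.99 = 0.4108
M/D/1: Lq = ρ²/(2(1−ρ)) = 0.1688/(2·0.5892) = 0.14322

Final: 0.14322


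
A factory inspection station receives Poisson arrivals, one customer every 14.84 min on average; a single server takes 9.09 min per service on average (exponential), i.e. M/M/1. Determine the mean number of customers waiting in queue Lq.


λ = 60/14.84 = 4.0431 /hr
μ = 60/9.09 = 6.6007 /hr
ρ = λ/μ = 4.0431/6.6007 = 0.6125
Lq = ρ²/(1−ρ) = 0.3752/0.3875 = 0.9683

Final: 0.9683


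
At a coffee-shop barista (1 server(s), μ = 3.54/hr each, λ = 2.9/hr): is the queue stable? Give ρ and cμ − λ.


Total capacity cμ = 1·3.54 = 3.54/hr
ρ = λ/(cμ) = 2.9/3.54 = 0.8192
Stable ⇔ ρ < 1: YES
Spare capacity = cμ − λ = 3.54 − 2.9 = 0.64/hr

Final: ρ = 0.8192; stable; margin = 0.64/hr


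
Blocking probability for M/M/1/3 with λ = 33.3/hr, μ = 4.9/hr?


ρ = λ/μ = 33.3/4.9 = 6.7959
P_K = (1−ρ)ρ^K/(1−ρ^(K+1)) = (-5.7959·313.866136)/(1 − 2133.008637)
= -1819.142501/-2132.008637 = 0.853253

Final: 0.853253


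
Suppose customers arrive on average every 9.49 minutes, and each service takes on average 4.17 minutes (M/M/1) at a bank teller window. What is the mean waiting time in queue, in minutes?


λ = 60/9.49 = 6.3224 /hr
μ = 60/4.17 = 14.3885 /hr
ρ = λ/μ = 6.3224/14.3885 = 0.4394
Wq = ρ/(μ−λ) = 0.4394/(14.3885−6.3224) = 0.05448 hr
In minutes: 0.05448·60 = 3.269 min

Final: 3.269 min


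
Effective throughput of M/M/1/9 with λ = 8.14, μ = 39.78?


ρ = 0.2046; P_K = (1−ρ)ρ^9/(1−ρ^10) = 0.0000005003
λ_eff = λ(1 − P_K) = 8.14·(1 − 0.0000005003) = 8.14·0.999999 = 8.1400 /hr

Final: 8.1400 /hr


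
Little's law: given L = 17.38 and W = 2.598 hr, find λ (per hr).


λ = L/W = 17.38/2.598 = 6.6898 /hr

Final: 6.6898 /hr


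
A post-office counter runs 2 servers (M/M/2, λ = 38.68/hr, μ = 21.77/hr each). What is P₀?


a = λ/μ = 38.68/21.77 = 1.7768; ρ = a/c = 0.8884
Σ_{k=0}^{1} a^k/k! (terms k=0..1) = 1.00000 + 1.77676 = 2.77676
Tail: a^2/(2!(1−ρ)) = 3.15687/(2·0.1116) = 14.14094
P₀ = 1/(2.77676 + 14.14094) = 1/16.91770 = 0.059110

Final: 0.059110


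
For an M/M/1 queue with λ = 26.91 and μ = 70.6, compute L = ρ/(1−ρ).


ρ = λ/μ = 26.91/70.6 = 0.3812
L = ρ/(1−ρ) = 0.3812/(1 − 0.3812) = 0.3812/0.6188 = 0.6159

Final: 0.6159


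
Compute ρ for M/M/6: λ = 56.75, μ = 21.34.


ρ = λ/(cμ) = 56.75/(6·21.34) = 56.75/128.04 = 0.4432

Final: 0.4432


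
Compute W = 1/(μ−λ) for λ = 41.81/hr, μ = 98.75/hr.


W = 1/(μ−λ) = 1/(98.75 − 41.81) = 1/56.94 = 0.01756 hr

Final: 0.01756 hr


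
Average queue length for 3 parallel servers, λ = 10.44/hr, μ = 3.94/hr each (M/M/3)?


a = λ/μ = 2.6497; ρ = a/3 = 0.8832
P₀ = 0.029657
Lq = P₀·a^c·ρ / (c!·(1−ρ)²) = 0.029657·18.60428·0.8832/(6·0.01363)
= 5.95870

Final: 5.95870


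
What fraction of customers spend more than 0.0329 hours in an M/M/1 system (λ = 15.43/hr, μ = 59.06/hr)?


W ~ Exponential(μ−λ) for M/M/1.
μ − λ = 59.06 − 15.43 = 43.6300
P(W > t) = e^{−(μ−λ)t} = e^{−1.4354} = 0.238014

Final: 0.238014


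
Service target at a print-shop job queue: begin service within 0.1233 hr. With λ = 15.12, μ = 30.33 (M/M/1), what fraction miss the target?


ρ = 15.12/30.33 = 0.4985
P(Wq > t) = ρ·e^{−(μ−λ)t} = 0.4985·e^{−1.8754}
= 0.4985·0.153295 = 0.076420

Final: 0.076420


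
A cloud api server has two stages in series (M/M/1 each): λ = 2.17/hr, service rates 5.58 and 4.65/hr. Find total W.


Each node sees arrival rate λ = 2.17/hr (tandem ⇒ throughput preserved).
W₁ = 1/(μ₁−λ) = 1/(5.58−2.17) = 0.29326 hr
W₂ = 1/(μ₂−λ) = 1/(4.65−2.17) = 0.40323 hr
W_total = W₁ + W₂ = 0.29326 + 0.40323 = 0.69648 hr

Final: 0.69648 hr


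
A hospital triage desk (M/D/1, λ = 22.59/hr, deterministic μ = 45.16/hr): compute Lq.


ρ = 22.59/45.16 = 0.5002
M/D/1: Lq = ρ²/(2(1−ρ)) = 0.2502/(2·0.4998) = 0.25033

Final: 0.25033


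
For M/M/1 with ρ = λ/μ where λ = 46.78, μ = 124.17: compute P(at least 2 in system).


ρ = 46.78/124.17 = 0.3767
P(N ≥ n) = ρ^n = 0.3767^2 = 0.141934

Final: 0.141934


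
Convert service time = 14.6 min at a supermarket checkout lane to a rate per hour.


μ = 1/(service time) in consistent units.
1 hour = 60 min, so μ = 60/14.6 = 4.1096 per hour

Final: 4.1096 /hr


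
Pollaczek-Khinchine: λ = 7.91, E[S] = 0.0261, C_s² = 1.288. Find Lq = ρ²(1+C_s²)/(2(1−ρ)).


ρ = λ·E[S] = 7.91·0.0261 = 0.2065
Lq = ρ²(1+C_s²)/(2(1−ρ)) = 0.04262·(1+1.288)/(2·0.7935)
= 0.04262·2.2880/1.5871 = 0.06144

Final: 0.06144


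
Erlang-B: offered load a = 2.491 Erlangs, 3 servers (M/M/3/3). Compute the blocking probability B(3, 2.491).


B(c,a) = (a^c/c!) / Σ_{k=0}^{c} a^k/k!
a^3/3! = 2.576143
Σ terms (k=0..3): 1.00000 + 2.49100 + 3.10254 + 2.57614 = 9.169683
B = 2.576143/9.169683 = 0.280941

Final: 0.280941


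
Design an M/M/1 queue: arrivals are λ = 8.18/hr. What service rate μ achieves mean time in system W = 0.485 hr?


W = 1/(μ−λ) ⇒ μ − λ = 1/W = 1/0.485 = 2.0619
μ = λ + 1/W = 8.18 + 2.0619 = 10.2419 per hr

Final: 10.2419 /hr


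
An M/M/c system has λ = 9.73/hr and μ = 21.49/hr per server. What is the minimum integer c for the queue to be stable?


Stability requires cμ > λ ⇔ c > λ/μ.
λ/μ = 9.73/21.49 = 0.4528
Minimum integer c = ⌊0.4528⌋ + 1 = 1
Check: 1·21.49 = 21.49 > 9.73, while 0·21.49 = 0.00 ≤ 9.73

Final: 1 servers


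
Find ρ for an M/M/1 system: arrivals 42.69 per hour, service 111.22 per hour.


ρ = λ/μ = 42.69/111.22 = 0.3838

Final: 0.3838


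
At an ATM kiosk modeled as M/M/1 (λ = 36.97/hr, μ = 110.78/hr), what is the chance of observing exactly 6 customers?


ρ = 36.97/110.78 = 0.3337
P_n = (1−ρ)·ρ^n = (1 − 0.3337)·0.3337^6 = 0.6663·0.001381 = 0.0009204

Final: 0.0009204


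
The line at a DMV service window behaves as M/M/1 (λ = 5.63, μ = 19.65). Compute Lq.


ρ = 5.63/19.65 = 0.2865
Lq = ρ²/(1−ρ) = 0.08209/0.7135 = 0.1151

Final: 0.1151


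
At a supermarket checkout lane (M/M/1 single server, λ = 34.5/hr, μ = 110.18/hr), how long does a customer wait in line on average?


ρ = 34.5/110.18 = 0.3131
Wq = ρ/(μ−λ) = 0.3131/(110.18 − 34.5) = 0.3131/75.68 = 0.004137 hr

Final: 0.004137 hr


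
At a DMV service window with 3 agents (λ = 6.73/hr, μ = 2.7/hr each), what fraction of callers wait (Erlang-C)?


a = λ/μ = 2.4926; ρ = a/3 = 0.8309
P₀ = 0.045747 (from M/M/c formula)
C(c,a) = [a^c/(c!(1−ρ))]·P₀ = [15.48652/(6·0.1691)]·0.045747
= 15.26044·0.045747 = 0.698113

Final: 0.698113


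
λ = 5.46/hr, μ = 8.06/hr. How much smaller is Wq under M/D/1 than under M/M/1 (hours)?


ρ = 5.46/8.06 = 0.6774
Wq(M/M/1) = ρ/(μ−λ) = 0.6774/2.60 = 0.26055 hr
Wq(M/D/1) = ρ/(2(μ−λ)) = 0.13027 hr
Savings = 0.26055 − 0.13027 = 0.13027 hr

Final: 0.13027 hr


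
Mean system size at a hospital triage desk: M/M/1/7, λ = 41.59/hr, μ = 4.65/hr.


ρ = 41.59/4.65 = 8.9441
L = ρ[1 − (K+1)ρ^K + Kρ^(K+1)] / [(1−ρ)(1−ρ^(K+1))]
Numerator: 8.9441·(1 − 8·4578801.035095 + 7·40953190.333245) = 2236396486.647530
Denominator: (-7.9441)·(-40953189.333245) = 325335658.918298
L = 2236396486.647530/325335658.918298 = 6.8741

Final: 6.8741


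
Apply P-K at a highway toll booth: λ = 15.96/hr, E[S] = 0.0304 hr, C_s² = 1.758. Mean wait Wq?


ρ = λ·E[S] = 15.96·0.0304 = 0.4852
E[S²] = E[S]²(1+C_s²) = 0.0304²·(1+1.758) = 0.002549
Wq = λ·E[S²]/(2(1−ρ)) = 15.96·0.002549/(2·0.5148) = 0.03951 hr

Final: 0.03951 hr


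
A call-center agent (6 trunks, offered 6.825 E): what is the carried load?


B(6,6.825) = 0.320278 (Erlang-B)
Carried load = a(1 − B) = 6.825·(1 − 0.320278) = 6.825·0.679722 = 4.6391 E

Final: 4.6391 Erlangs


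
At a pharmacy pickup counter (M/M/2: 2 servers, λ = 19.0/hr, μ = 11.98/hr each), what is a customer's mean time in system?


a = 1.5860; ρ = 0.7930; P₀ = 0.115456
Lq = P₀·a^c·ρ/(c!(1−ρ)²) = 2.68694
Wq = Lq/λ = 2.68694/19.0 = 0.14142 hr
W = Wq + 1/μ = 0.14142 + 0.08347 = 0.22489 hr

Final: 0.22489 hr


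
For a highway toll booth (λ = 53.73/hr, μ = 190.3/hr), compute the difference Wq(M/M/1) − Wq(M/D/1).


ρ = 53.73/190.3 = 0.2823
Wq(M/M/1) = ρ/(μ−λ) = 0.2823/136.57 = 0.002067 hr
Wq(M/D/1) = ρ/(2(μ−λ)) = 0.001034 hr
Savings = 0.002067 − 0.001034 = 0.001034 hr

Final: 0.001034 hr


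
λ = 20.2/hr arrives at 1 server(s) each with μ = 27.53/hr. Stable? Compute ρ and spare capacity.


Total capacity cμ = 1·27.53 = 27.53/hr
ρ = λ/(cμ) = 20.2/27.53 = 0.7337
Stable ⇔ ρ < 1: YES
Spare capacity = cμ − λ = 27.53 − 20.2 = 7.33/hr

Final: ρ = 0.7337; stable; margin = 7.33/hr


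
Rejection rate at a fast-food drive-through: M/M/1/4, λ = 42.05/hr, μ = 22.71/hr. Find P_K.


ρ = λ/μ = 42.05/22.71 = 1.8516
P_K = (1−ρ)ρ^K/(1−ρ^(K+1)) = (-0.8516·11.754265)/(1 − 21.764281)
= -10.010017/-20.764281 = 0.482079

Final: 0.482079


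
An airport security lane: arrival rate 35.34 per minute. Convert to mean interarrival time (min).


Mean interarrival time = 1/λ = 1/35.34 minute = 0.02830 minute
In minutes: 0.02830 × 1 = 0.02830 min

Final: 0.02830 min


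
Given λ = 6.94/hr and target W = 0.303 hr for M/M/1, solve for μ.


W = 1/(μ−λ) ⇒ μ − λ = 1/W = 1/0.303 = 3.3003
μ = λ + 1/W = 6.94 + 3.3003 = 10.2403 per hr

Final: 10.2403 /hr


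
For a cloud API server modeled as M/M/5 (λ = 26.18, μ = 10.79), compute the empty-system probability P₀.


a = λ/μ = 26.18/10.79 = 2.4263; ρ = a/c = 0.4853
Σ_{k=0}^{4} a^k/k! (terms k=0..4) = 1.00000 + 2.42632 + 2.94352 + 2.38064 + 1.44405 = 10.19452
Tail: a^5/(5!(1−ρ)) = 84.08935/(120·0.5147) = 1.36137
P₀ = 1/(10.19452 + 1.36137) = 1/11.55589 = 0.086536

Final: 0.086536


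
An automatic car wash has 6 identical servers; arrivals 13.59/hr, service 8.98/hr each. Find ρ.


ρ = λ/(cμ) = 13.59/(6·8.98) = 13.59/53.88 = 0.2522

Final: 0.2522


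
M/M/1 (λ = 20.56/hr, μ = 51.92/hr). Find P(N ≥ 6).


ρ = 20.56/51.92 = 0.3960
P(N ≥ n) = ρ^n = 0.3960^6 = 0.003856

Final: 0.003856


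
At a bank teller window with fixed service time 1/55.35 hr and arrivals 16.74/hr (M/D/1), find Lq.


ρ = 16.74/55.35 = 0.3024
M/D/1: Lq = ρ²/(2(1−ρ)) = 0.09147/(2·0.6976) = 0.06556

Final: 0.06556


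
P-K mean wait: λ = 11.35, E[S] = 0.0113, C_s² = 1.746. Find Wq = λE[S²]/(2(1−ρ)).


ρ = λ·E[S] = 11.35·0.0113 = 0.1283
E[S²] = E[S]²(1+C_s²) = 0.0113²·(1+1.746) = 0.0003506
Wq = λ·E[S²]/(2(1−ρ)) = 11.35·0.0003506/(2·0.8717) = 0.002283 hr

Final: 0.002283 hr


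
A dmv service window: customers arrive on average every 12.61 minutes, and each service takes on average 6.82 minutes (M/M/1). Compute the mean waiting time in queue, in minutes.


λ = 60/12.61 = 4.7581 /hr
μ = 60/6.82 = 8.7977 /hr
ρ = λ/μ = 4.7581/8.7977 = 0.5408
Wq = ρ/(μ−λ) = 0.5408/(8.7977−4.7581) = 0.13389 hr
In minutes: 0.13389·60 = 8.033 min

Final: 8.033 min


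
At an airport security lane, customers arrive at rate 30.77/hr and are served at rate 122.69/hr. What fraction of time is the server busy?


ρ = λ/μ = 30.77/122.69 = 0.2508

Final: 0.2508


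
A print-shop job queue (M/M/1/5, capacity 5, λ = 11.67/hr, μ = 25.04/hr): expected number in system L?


ρ = 11.67/25.04 = 0.4661
L = ρ[1 − (K+1)ρ^K + Kρ^(K+1)] / [(1−ρ)(1−ρ^(K+1))]
Numerator: 0.4661·(1 − 6·0.021988 + 5·0.010248) = 0.428449
Denominator: (0.5339)·(0.989752) = 0.528474
L = 0.428449/0.528474 = 0.8107

Final: 0.8107


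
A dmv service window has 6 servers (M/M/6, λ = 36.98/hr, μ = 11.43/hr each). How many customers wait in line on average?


a = λ/μ = 3.2353; ρ = a/6 = 0.5392
P₀ = 0.038329
Lq = P₀·a^c·ρ / (c!·(1−ρ)²) = 0.038329·1146.89605·0.5392/(720·0.21231)
= 0.15506

Final: 0.15506


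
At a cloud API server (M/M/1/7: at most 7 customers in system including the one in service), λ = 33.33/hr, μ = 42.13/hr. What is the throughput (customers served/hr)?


ρ = 0.7911; P_K = (1−ρ)ρ^7/(1−ρ^8) = 0.047857
λ_eff = λ(1 − P_K) = 33.33·(1 − 0.047857) = 33.33·0.952143 = 31.7349 /hr

Final: 31.7349 /hr


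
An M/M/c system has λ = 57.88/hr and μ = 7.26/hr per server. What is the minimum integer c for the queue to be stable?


Stability requires cμ > λ ⇔ c > λ/μ.
λ/μ = 57.88/7.26 = 7.9725
Minimum integer c = ⌊7.9725⌋ + 1 = 8
Check: 8·7.26 = 58.08 > 57.88, while 7·7.26 = 50.82 ≤ 57.88

Final: 8 servers


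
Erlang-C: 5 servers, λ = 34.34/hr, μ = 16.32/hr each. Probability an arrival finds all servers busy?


a = λ/μ = 2.1042; ρ = a/5 = 0.4208
P₀ = 0.120760 (from M/M/c formula)
C(c,a) = [a^c/(c!(1−ρ))]·P₀ = [41.24779/(120·0.5792)]·0.120760
= 0.59349·0.120760 = 0.071670

Final: 0.071670


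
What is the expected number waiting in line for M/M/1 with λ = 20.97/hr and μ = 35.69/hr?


ρ = 20.97/35.69 = 0.5876
Lq = ρ²/(1−ρ) = 0.3452/0.4124 = 0.8370

Final: 0.8370


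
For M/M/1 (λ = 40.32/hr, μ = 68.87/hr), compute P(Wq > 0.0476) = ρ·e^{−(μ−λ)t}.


ρ = 40.32/68.87 = 0.5855
P(Wq > t) = ρ·e^{−(μ−λ)t} = 0.5855·e^{−1.3590}
= 0.5855·0.256923 = 0.150416

Final: 0.150416


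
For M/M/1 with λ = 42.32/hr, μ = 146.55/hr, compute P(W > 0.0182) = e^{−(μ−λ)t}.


W ~ Exponential(μ−λ) for M/M/1.
μ − λ = 146.55 − 42.32 = 104.2300
P(W > t) = e^{−(μ−λ)t} = e^{−1.8970} = 0.150020

Final: 0.150020


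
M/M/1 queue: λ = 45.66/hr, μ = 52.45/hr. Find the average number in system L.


ρ = λ/μ = 45.66/52.45 = 0.8705
L = ρ/(1−ρ) = 0.8705/(1 − 0.8705) = 0.8705/0.1295 = 6.7246

Final: 6.7246


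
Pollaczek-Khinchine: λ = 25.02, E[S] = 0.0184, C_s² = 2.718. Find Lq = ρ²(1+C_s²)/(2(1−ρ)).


ρ = λ·E[S] = 25.02·0.0184 = 0.4604
Lq = ρ²(1+C_s²)/(2(1−ρ)) = 0.2119·(1+2.718)/(2·0.5396)
= 0.2119·3.7180/1.0793 = 0.73012

Final: 0.73012


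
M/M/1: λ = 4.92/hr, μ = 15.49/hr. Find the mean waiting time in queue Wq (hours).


ρ = 4.92/15.49 = 0.3176
Wq = ρ/(μ−λ) = 0.3176/(15.49 − 4.92) = 0.3176/10.57 = 0.03005 hr

Final: 0.03005 hr


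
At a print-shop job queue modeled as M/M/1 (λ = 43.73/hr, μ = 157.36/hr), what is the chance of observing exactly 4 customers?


ρ = 43.73/157.36 = 0.2779
P_n = (1−ρ)·ρ^n = (1 − 0.2779)·0.2779^4 = 0.7221·0.005964 = 0.004307

Final: 0.004307


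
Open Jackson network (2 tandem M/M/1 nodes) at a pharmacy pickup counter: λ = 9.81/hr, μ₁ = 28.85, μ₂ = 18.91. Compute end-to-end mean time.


Each node sees arrival rate λ = 9.81/hr (tandem ⇒ throughput preserved).
W₁ = 1/(μ₁−λ) = 1/(28.85−9.81) = 0.05252 hr
W₂ = 1/(μ₂−λ) = 1/(18.91−9.81) = 0.10989 hr
W_total = W₁ + W₂ = 0.05252 + 0.10989 = 0.16241 hr

Final: 0.16241 hr


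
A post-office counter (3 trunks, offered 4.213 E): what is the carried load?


B(3,4.213) = 0.469404 (Erlang-B)
Carried load = a(1 − B) = 4.213·(1 − 0.469404) = 4.213·0.530596 = 2.2354 E

Final: 2.2354 Erlangs


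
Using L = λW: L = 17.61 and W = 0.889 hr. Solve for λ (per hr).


λ = L/W = 17.61/0.889 = 19.8088 /hr

Final: 19.8088 /hr


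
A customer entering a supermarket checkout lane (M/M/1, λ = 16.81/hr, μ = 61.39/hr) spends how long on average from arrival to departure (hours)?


W = 1/(μ−λ) = 1/(61.39 − 16.81) = 1/44.58 = 0.02243 hr

Final: 0.02243 hr


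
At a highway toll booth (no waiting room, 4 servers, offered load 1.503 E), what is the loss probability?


B(c,a) = (a^c/c!) / Σ_{k=0}^{c} a^k/k!
a^4/4! = 0.212630
Σ terms (k=0..4): 1.00000 + 1.50300 + 1.12950 + 0.56588 + 0.21263 = 4.411016
B = 0.212630/4.411016 = 0.048204

Final: 0.048204


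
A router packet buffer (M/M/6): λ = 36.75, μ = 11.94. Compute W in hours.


a = 3.0779; ρ = 0.5130; P₀ = 0.045167
Lq = P₀·a^c·ρ/(c!(1−ρ)²) = 0.11535
Wq = Lq/λ = 0.11535/36.75 = 0.003139 hr
W = Wq + 1/μ = 0.003139 + 0.08375 = 0.08689 hr

Final: 0.08689 hr


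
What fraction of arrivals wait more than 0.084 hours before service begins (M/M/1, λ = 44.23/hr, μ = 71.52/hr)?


ρ = 44.23/71.52 = 0.6184
P(Wq > t) = ρ·e^{−(μ−λ)t} = 0.6184·e^{−2.2924}
= 0.6184·0.101028 = 0.062478

Final: 0.062478


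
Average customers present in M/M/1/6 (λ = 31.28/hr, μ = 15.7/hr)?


ρ = 31.28/15.7 = 1.9924
L = ρ[1 − (K+1)ρ^K + Kρ^(K+1)] / [(1−ρ)(1−ρ^(K+1))]
Numerator: 1.9924·(1 − 7·62.546434 + 6·124.614805) = 619.351565
Denominator: (-0.9924)·(-123.614805) = 122.669979
L = 619.351565/122.669979 = 5.0489

Final: 5.0489


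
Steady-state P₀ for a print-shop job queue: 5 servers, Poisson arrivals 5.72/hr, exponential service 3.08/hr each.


a = λ/μ = 5.72/3.08 = 1.8571; ρ = a/c = 0.3714
Σ_{k=0}^{4} a^k/k! (terms k=0..4) = 1.00000 + 1.85714 + 1.72449 + 1.06754 + 0.49564 = 6.14482
Tail: a^5/(5!(1−ρ)) = 22.09157/(120·0.6286) = 0.29288
P₀ = 1/(6.14482 + 0.29288) = 1/6.43770 = 0.155335

Final: 0.155335


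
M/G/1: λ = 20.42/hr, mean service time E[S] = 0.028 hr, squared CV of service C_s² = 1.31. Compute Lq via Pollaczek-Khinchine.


ρ = λ·E[S] = 20.42·0.028 = 0.5718
Lq = ρ²(1+C_s²)/(2(1−ρ)) = 0.3269·(1+1.31)/(2·0.4282)
= 0.3269·2.3100/0.8565 = 0.88170

Final: 0.88170


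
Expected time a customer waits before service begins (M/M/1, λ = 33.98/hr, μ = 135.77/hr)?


ρ = 33.98/135.77 = 0.2503
Wq = ρ/(μ−λ) = 0.2503/(135.77 − 33.98) = 0.2503/101.79 = 0.002459 hr

Final: 0.002459 hr


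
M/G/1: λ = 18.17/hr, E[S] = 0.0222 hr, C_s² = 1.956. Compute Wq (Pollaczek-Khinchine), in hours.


ρ = λ·E[S] = 18.17·0.0222 = 0.4034
E[S²] = E[S]²(1+C_s²) = 0.0222²·(1+1.956) = 0.001457
Wq = λ·E[S²]/(2(1−ρ)) = 18.17·0.001457/(2·0.5966) = 0.02218 hr

Final: 0.02218 hr


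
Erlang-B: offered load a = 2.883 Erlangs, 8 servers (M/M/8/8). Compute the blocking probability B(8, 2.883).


B(c,a) = (a^c/c!) / Σ_{k=0}^{c} a^k/k!
a^8/8! = 0.118369
Σ terms (k=0..8): 1.00000 + 2.88300 + 4.15584 + 3.99377 + 2.87851 + 1.65975 + 0.79751 + 0.32846 + 0.11837 = 17.815202
B = 0.118369/17.815202 = 0.006644

Final: 0.006644


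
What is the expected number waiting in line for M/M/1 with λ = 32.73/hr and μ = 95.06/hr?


ρ = 32.73/95.06 = 0.3443
Lq = ρ²/(1−ρ) = 0.1185/0.6557 = 0.1808

Final: 0.1808


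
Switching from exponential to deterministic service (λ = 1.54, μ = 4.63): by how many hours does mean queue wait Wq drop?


ρ = 1.54/4.63 = 0.3326
Wq(M/M/1) = ρ/(μ−λ) = 0.3326/3.09 = 0.10764 hr
Wq(M/D/1) = ρ/(2(μ−λ)) = 0.05382 hr
Savings = 0.10764 − 0.05382 = 0.05382 hr

Final: 0.05382 hr


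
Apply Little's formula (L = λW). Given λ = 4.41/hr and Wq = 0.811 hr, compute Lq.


Lq = λWq = 4.41·0.811 = 3.5765

Final: 3.5765


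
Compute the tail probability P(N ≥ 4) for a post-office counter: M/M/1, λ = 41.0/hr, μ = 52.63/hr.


ρ = 41.0/52.63 = 0.7790
P(N ≥ n) = ρ^n = 0.7790^4 = 0.368300

Final: 0.368300


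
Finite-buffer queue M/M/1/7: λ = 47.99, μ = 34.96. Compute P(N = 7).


ρ = λ/μ = 47.99/34.96 = 1.3727
P_K = (1−ρ)ρ^K/(1−ρ^(K+1)) = (-0.3727·9.184495)/(1 − 12.607663)
= -3.423168/-11.607663 = 0.294906

Final: 0.294906


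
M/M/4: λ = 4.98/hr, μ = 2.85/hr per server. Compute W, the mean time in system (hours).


a = 1.7474; ρ = 0.4368; P₀ = 0.170853
Lq = P₀·a^c·ρ/(c!(1−ρ)²) = 0.09141
Wq = Lq/λ = 0.09141/4.98 = 0.01836 hr
W = Wq + 1/μ = 0.01836 + 0.35088 = 0.36923 hr

Final: 0.36923 hr


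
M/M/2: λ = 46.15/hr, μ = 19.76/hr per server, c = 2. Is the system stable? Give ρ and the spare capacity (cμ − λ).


Total capacity cμ = 2·19.76 = 39.52/hr
ρ = λ/(cμ) = 46.15/39.52 = 1.1678
Stable ⇔ ρ < 1: NO
Spare capacity = cμ − λ = 39.52 − 46.15 = -6.63/hr

Final: ρ = 1.1678; unstable; margin = -6.63/hr
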